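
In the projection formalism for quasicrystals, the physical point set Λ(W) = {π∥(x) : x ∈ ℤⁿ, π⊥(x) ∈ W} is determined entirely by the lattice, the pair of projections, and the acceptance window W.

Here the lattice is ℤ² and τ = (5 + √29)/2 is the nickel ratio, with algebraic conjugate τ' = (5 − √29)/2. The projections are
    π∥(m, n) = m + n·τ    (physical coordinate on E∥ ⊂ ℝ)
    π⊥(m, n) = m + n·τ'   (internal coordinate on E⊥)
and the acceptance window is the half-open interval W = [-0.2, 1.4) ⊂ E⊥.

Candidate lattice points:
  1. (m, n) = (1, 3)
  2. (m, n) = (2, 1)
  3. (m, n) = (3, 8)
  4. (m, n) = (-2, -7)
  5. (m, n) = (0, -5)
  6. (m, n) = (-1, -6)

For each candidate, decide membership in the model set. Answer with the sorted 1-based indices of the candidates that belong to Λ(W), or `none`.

1, 5, 6

Numerically τ ≈ 5.19258 and τ' = −1/τ ≈ -0.19258.
[1] lift (1,3): star map gives 0.42225; window check -0.2 ≤ 0.42225 < 1.4 is true → IN Λ
[2] lift (2,1): star map gives 1.80742; window check -0.2 ≤ 1.80742 < 1.4 is false → out
[3] lift (3,8): star map gives 1.45934; window check -0.2 ≤ 1.45934 < 1.4 is false → out
[4] lift (-2,-7): star map gives -0.65192; window check -0.2 ≤ -0.65192 < 1.4 is false → out
[5] lift (0,-5): star map gives 0.96291; window check -0.2 ≤ 0.96291 < 1.4 is true → IN Λ
[6] lift (-1,-6): star map gives 0.15549; window check -0.2 ≤ 0.15549 < 1.4 is true → IN Λ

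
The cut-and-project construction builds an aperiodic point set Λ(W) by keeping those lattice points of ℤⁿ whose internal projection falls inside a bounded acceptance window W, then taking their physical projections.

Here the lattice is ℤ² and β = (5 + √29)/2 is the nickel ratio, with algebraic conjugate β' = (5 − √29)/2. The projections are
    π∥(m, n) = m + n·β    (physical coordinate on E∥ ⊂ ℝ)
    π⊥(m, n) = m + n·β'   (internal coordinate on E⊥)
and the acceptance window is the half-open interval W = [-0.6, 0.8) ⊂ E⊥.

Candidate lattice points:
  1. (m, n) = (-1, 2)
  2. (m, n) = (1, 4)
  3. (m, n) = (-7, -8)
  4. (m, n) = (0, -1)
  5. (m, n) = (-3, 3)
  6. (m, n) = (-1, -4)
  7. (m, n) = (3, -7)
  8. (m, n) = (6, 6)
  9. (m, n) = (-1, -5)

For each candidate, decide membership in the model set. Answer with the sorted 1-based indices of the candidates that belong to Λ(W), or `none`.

Numerically β ≈ 5.1926 and β' = −1/β ≈ -0.1926.
candidate 1: (m,n)=(-1,2) → π∥ = -1+2·β ≈ 9.3852, π⊥ = -1+2·β' ≈ -1.3852 ∉ [-0.6, 0.8) ⇒ out
candidate 2: (m,n)=(1,4) → π∥ = 1+4·β ≈ 21.7703, π⊥ = 1+4·β' ≈ 0.2297 ∈ [-0.6, 0.8) ⇒ IN Λ
candidate 3: (m,n)=(-7,-8) → π∥ = -7-8·β ≈ -48.5407, π⊥ = -7-8·β' ≈ -5.4593 ∉ [-0.6, 0.8) ⇒ out
candidate 4: (m,n)=(0,-1) → π∥ = 0-1·β ≈ -5.1926, π⊥ = 0-1·β' ≈ 0.1926 ∈ [-0.6, 0.8) ⇒ IN Λ
candidate 5: (m,n)=(-3,3) → π∥ = -3+3·β ≈ 12.5777, π⊥ = -3+3·β' ≈ -3.5777 ∉ [-0.6, 0.8) ⇒ out
candidate 6: (m,n)=(-1,-4) → π∥ = -1-4·β ≈ -21.7703, π⊥ = -1-4·β' ≈ -0.2297 ∈ [-0.6, 0.8) ⇒ IN Λ
candidate 7: (m,n)=(3,-7) → π∥ = 3-7·β ≈ -33.3481, π⊥ = 3-7·β' ≈ 4.3481 ∉ [-0.6, 0.8) ⇒ out
candidate 8: (m,n)=(6,6) → π∥ = 6+6·β ≈ 37.1555, π⊥ = 6+6·β' ≈ 4.8445 ∉ [-0.6, 0.8) ⇒ out
candidate 9: (m,n)=(-1,-5) → π∥ = -1-5·β ≈ -26.9629, π⊥ = -1-5·β' ≈ -0.0371 ∈ [-0.6, 0.8) ⇒ IN Λ

2, 4, 6, 9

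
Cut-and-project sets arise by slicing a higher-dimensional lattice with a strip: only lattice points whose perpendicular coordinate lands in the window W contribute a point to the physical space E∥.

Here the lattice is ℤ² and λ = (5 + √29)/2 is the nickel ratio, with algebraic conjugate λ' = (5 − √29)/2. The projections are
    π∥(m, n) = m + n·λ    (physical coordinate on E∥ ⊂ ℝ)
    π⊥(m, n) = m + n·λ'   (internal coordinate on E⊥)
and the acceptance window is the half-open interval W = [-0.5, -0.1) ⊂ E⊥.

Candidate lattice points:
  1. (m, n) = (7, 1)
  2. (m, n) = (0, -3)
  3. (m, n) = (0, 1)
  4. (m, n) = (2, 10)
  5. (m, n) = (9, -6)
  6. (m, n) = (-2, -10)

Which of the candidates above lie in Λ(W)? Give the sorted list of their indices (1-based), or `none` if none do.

λ' = (5−√29)/2 ≈ -0.19258.
candidate 1: (m,n)=(7,1) → π∥ = 7+1·λ ≈ 12.19258, π⊥ = 7+1·λ' ≈ 6.80742 ∉ [-0.5, -0.1) ⇒ out
candidate 2: (m,n)=(0,-3) → π∥ = 0-3·λ ≈ -15.57775, π⊥ = 0-3·λ' ≈ 0.57775 ∉ [-0.5, -0.1) ⇒ out
candidate 3: (m,n)=(0,1) → π∥ = 0+1·λ ≈ 5.19258, π⊥ = 0+1·λ' ≈ -0.19258 ∈ [-0.5, -0.1) ⇒ IN Λ
candidate 4: (m,n)=(2,10) → π∥ = 2+10·λ ≈ 53.92582, π⊥ = 2+10·λ' ≈ 0.07418 ∉ [-0.5, -0.1) ⇒ out
candidate 5: (m,n)=(9,-6) → π∥ = 9-6·λ ≈ -22.15549, π⊥ = 9-6·λ' ≈ 10.15549 ∉ [-0.5, -0.1) ⇒ out
candidate 6: (m,n)=(-2,-10) → π∥ = -2-10·λ ≈ -53.92582, π⊥ = -2-10·λ' ≈ -0.07418 ∉ [-0.5, -0.1) ⇒ out

3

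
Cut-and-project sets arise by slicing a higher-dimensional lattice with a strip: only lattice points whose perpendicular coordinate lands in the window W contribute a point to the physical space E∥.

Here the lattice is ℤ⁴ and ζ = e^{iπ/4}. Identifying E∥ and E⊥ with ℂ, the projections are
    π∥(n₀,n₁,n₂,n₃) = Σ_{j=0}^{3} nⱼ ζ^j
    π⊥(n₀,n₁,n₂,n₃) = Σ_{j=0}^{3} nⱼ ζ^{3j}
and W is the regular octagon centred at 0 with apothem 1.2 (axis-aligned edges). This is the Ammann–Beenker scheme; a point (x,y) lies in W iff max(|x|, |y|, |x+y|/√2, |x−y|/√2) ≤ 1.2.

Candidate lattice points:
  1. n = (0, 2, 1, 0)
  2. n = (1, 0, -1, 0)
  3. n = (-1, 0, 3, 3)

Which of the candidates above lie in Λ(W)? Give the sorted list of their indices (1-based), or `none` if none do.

none

π⊥(n) = n₀ + n₁ζ³ + n₂ζ⁶ + n₃ζ⁹ where ζ = e^{iπ/4}.
#1 (0, 2, 1, 0): internal (-1.41421, 0.41421); octagon support 1.41421 vs apothem 1.2 → ∉ W
#2 (1, 0, -1, 0): internal (1.00000, 1.00000); octagon support 1.41421 vs apothem 1.2 → ∉ W
#3 (-1, 0, 3, 3): internal (1.12132, -0.87868); octagon support 1.41421 vs apothem 1.2 → ∉ W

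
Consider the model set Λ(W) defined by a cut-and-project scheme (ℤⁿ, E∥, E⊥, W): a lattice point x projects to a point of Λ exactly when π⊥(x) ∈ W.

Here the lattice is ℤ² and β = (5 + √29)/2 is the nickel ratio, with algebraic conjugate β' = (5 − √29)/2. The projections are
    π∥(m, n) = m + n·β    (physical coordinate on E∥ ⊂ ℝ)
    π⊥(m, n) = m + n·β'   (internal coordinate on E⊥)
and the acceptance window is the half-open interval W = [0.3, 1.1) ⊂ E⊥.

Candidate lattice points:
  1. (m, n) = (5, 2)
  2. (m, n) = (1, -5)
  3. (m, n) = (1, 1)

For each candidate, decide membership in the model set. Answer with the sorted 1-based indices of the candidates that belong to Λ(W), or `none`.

3

β' = (5−√29)/2 ≈ -0.1926.
[1] lift (5,2): star map gives 4.6148; window check 0.3 ≤ 4.6148 < 1.1 is false → out
[2] lift (1,-5): star map gives 1.9629; window check 0.3 ≤ 1.9629 < 1.1 is false → out
[3] lift (1,1): star map gives 0.8074; window check 0.3 ≤ 0.8074 < 1.1 is true → IN Λ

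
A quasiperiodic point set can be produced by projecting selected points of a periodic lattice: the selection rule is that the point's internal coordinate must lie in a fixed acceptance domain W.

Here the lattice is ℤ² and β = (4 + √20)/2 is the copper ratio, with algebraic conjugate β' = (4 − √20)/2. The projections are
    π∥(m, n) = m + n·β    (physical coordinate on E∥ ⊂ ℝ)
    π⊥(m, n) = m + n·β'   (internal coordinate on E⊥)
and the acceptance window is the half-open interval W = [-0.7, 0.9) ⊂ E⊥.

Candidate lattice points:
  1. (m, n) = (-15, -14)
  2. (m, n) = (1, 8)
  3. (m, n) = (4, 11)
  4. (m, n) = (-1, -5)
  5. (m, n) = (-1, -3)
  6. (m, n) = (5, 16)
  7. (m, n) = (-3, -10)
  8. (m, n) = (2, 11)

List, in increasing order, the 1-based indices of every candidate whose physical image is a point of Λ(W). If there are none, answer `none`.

Numerically β ≈ 4.2361 and β' = −1/β ≈ -0.2361.
[1] lift (-15,-14): star map gives -11.6950; window check -0.7 ≤ -11.6950 < 0.9 is false → out
[2] lift (1,8): star map gives -0.8885; window check -0.7 ≤ -0.8885 < 0.9 is false → out
[3] lift (4,11): star map gives 1.4033; window check -0.7 ≤ 1.4033 < 0.9 is false → out
[4] lift (-1,-5): star map gives 0.1803; window check -0.7 ≤ 0.1803 < 0.9 is true → IN Λ
[5] lift (-1,-3): star map gives -0.2918; window check -0.7 ≤ -0.2918 < 0.9 is true → IN Λ
[6] lift (5,16): star map gives 1.2229; window check -0.7 ≤ 1.2229 < 0.9 is false → out
[7] lift (-3,-10): star map gives -0.6393; window check -0.7 ≤ -0.6393 < 0.9 is true → IN Λ
[8] lift (2,11): star map gives -0.5967; window check -0.7 ≤ -0.5967 < 0.9 is true → IN Λ

4, 5, 7, 8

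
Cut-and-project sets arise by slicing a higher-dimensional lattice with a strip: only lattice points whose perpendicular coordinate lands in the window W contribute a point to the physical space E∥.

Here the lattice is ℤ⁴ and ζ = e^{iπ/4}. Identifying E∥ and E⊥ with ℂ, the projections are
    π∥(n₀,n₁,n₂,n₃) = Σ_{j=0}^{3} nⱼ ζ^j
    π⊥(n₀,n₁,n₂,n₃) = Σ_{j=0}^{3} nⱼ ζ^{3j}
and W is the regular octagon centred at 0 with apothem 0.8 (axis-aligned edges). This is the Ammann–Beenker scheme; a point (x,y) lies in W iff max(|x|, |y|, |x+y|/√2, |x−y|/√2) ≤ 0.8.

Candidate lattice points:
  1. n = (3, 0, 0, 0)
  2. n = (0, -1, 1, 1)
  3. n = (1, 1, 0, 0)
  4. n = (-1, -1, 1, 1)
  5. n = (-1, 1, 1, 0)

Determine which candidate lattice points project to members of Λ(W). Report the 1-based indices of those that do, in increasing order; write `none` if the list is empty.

3

Internal map: ζ^{3j} for j=0..3 gives (1,0), (−√2/2,√2/2), (0,−1), (√2/2,√2/2).
candidate 1: n = (3, 0, 0, 0) → π⊥ ≈ (+3.00000, +0.00000); max(|x|,|y|,|x±y|/√2) = 3.00000 > 0.8 ⇒ ∉ W
candidate 2: n = (0, -1, 1, 1) → π⊥ ≈ (+1.41421, -1.00000); max(|x|,|y|,|x±y|/√2) = 1.70711 > 0.8 ⇒ ∉ W
candidate 3: n = (1, 1, 0, 0) → π⊥ ≈ (+0.29289, +0.70711); max(|x|,|y|,|x±y|/√2) = 0.70711 ≤ 0.8 ⇒ ∈ W
candidate 4: n = (-1, -1, 1, 1) → π⊥ ≈ (+0.41421, -1.00000); max(|x|,|y|,|x±y|/√2) = 1.00000 > 0.8 ⇒ ∉ W
candidate 5: n = (-1, 1, 1, 0) → π⊥ ≈ (-1.70711, -0.29289); max(|x|,|y|,|x±y|/√2) = 1.70711 > 0.8 ⇒ ∉ W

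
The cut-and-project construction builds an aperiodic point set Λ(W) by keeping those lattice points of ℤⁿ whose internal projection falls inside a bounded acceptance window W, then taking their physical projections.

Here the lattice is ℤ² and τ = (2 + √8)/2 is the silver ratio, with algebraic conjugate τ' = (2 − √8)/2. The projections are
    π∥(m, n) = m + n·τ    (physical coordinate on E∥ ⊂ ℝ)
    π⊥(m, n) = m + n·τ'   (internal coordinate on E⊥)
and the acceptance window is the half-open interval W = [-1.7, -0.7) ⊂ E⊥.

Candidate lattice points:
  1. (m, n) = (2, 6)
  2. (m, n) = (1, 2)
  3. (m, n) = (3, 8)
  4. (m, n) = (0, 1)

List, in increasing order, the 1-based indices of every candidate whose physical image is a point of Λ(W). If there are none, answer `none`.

τ' = (2−√8)/2 ≈ -0.4142.
candidate 1: (m,n)=(2,6) → π∥ = 2+6·τ ≈ 16.4853, π⊥ = 2+6·τ' ≈ -0.4853 ∉ [-1.7, -0.7) ⇒ out
candidate 2: (m,n)=(1,2) → π∥ = 1+2·τ ≈ 5.8284, π⊥ = 1+2·τ' ≈ 0.1716 ∉ [-1.7, -0.7) ⇒ out
candidate 3: (m,n)=(3,8) → π∥ = 3+8·τ ≈ 22.3137, π⊥ = 3+8·τ' ≈ -0.3137 ∉ [-1.7, -0.7) ⇒ out
candidate 4: (m,n)=(0,1) → π∥ = 0+1·τ ≈ 2.4142, π⊥ = 0+1·τ' ≈ -0.4142 ∉ [-1.7, -0.7) ⇒ out

none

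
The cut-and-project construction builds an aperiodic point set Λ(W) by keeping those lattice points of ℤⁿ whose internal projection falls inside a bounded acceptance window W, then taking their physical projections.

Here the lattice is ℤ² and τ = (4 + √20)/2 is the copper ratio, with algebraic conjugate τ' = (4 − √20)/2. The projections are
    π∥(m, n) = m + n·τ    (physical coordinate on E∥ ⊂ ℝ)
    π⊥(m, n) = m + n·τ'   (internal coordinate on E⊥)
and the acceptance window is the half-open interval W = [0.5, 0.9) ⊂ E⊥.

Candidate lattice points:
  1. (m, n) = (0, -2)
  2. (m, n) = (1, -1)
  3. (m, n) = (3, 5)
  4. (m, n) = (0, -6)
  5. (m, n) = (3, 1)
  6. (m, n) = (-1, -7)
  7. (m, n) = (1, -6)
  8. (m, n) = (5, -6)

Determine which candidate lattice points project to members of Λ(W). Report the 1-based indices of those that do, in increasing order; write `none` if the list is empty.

6

Compute τ' = (4−√20)/2 = -0.236068, so π⊥(m,n) = m -0.236068·n.
[1] lift (0,-2): star map gives 0.472136; window check 0.5 ≤ 0.472136 < 0.9 is false → out
[2] lift (1,-1): star map gives 1.236068; window check 0.5 ≤ 1.236068 < 0.9 is false → out
[3] lift (3,5): star map gives 1.819660; window check 0.5 ≤ 1.819660 < 0.9 is false → out
[4] lift (0,-6): star map gives 1.416408; window check 0.5 ≤ 1.416408 < 0.9 is false → out
[5] lift (3,1): star map gives 2.763932; window check 0.5 ≤ 2.763932 < 0.9 is false → out
[6] lift (-1,-7): star map gives 0.652476; window check 0.5 ≤ 0.652476 < 0.9 is true → IN Λ
[7] lift (1,-6): star map gives 2.416408; window check 0.5 ≤ 2.416408 < 0.9 is false → out
[8] lift (5,-6): star map gives 6.416408; window check 0.5 ≤ 6.416408 < 0.9 is false → out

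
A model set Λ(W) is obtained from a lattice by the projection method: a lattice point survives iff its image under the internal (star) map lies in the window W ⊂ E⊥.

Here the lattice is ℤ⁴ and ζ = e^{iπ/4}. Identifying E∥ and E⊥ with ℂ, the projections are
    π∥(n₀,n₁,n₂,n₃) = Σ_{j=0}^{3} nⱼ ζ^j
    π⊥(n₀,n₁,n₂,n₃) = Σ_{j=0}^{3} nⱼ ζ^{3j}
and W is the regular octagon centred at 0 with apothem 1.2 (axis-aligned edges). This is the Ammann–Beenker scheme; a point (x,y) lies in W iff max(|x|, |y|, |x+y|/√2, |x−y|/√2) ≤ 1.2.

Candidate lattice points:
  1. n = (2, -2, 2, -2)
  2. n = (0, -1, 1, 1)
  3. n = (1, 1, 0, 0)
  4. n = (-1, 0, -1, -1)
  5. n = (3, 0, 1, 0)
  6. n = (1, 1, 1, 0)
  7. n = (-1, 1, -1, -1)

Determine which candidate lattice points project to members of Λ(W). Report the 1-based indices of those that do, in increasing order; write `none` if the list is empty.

3, 6

With ζ = e^{iπ/4} the internal vectors are ζ^0,ζ^3,ζ^6,ζ^9.
candidate 1: n = (2, -2, 2, -2) → π⊥ ≈ (+2.00000, -4.82843); max(|x|,|y|,|x±y|/√2) = 4.82843 > 1.2 ⇒ ∉ W
candidate 2: n = (0, -1, 1, 1) → π⊥ ≈ (+1.41421, -1.00000); max(|x|,|y|,|x±y|/√2) = 1.70711 > 1.2 ⇒ ∉ W
candidate 3: n = (1, 1, 0, 0) → π⊥ ≈ (+0.29289, +0.70711); max(|x|,|y|,|x±y|/√2) = 0.70711 ≤ 1.2 ⇒ ∈ W
candidate 4: n = (-1, 0, -1, -1) → π⊥ ≈ (-1.70711, +0.29289); max(|x|,|y|,|x±y|/√2) = 1.70711 > 1.2 ⇒ ∉ W
candidate 5: n = (3, 0, 1, 0) → π⊥ ≈ (+3.00000, -1.00000); max(|x|,|y|,|x±y|/√2) = 3.00000 > 1.2 ⇒ ∉ W
candidate 6: n = (1, 1, 1, 0) → π⊥ ≈ (+0.29289, -0.29289); max(|x|,|y|,|x±y|/√2) = 0.41421 ≤ 1.2 ⇒ ∈ W
candidate 7: n = (-1, 1, -1, -1) → π⊥ ≈ (-2.41421, +1.00000); max(|x|,|y|,|x±y|/√2) = 2.41421 > 1.2 ⇒ ∉ W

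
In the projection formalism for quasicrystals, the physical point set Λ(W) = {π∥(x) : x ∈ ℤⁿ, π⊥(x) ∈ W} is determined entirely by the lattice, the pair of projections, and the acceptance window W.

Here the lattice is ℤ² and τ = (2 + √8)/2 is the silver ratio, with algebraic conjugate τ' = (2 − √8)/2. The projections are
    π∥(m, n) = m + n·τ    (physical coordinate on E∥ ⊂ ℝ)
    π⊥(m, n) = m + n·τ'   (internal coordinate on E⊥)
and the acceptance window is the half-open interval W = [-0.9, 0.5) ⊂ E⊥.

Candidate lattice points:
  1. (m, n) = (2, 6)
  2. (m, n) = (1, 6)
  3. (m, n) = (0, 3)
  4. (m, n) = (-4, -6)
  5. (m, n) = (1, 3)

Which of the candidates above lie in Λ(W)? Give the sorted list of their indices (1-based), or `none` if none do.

τ' = (2−√8)/2 ≈ -0.414214.
#1 (2,6): internal coord 2 + (6)·τ' = -0.485281; -0.485281 ∈ [-0.9, 0.5) → IN Λ
#2 (1,6): internal coord 1 + (6)·τ' = -1.485281; -1.485281 ∉ [-0.9, 0.5) → out
#3 (0,3): internal coord 0 + (3)·τ' = -1.242641; -1.242641 ∉ [-0.9, 0.5) → out
#4 (-4,-6): internal coord -4 + (-6)·τ' = -1.514719; -1.514719 ∉ [-0.9, 0.5) → out
#5 (1,3): internal coord 1 + (3)·τ' = -0.242641; -0.242641 ∈ [-0.9, 0.5) → IN Λ

1, 5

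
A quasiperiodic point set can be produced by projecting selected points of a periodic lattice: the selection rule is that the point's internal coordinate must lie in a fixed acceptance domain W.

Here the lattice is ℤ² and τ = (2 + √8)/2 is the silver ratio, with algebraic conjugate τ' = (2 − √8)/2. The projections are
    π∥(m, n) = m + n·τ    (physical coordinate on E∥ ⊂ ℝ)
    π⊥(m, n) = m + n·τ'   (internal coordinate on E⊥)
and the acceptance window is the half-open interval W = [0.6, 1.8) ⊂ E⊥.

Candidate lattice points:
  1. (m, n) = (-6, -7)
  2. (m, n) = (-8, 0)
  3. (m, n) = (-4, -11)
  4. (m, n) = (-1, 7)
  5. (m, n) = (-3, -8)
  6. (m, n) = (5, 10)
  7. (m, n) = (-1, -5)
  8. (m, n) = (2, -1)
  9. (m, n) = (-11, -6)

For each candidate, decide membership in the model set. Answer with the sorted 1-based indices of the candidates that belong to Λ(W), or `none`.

6, 7

Compute τ' = (2−√8)/2 = -0.414214, so π⊥(m,n) = m -0.414214·n.
#1 (-6,-7): internal coord -6 + (-7)·τ' = -3.100505; -3.100505 ∉ [0.6, 1.8) → out
#2 (-8,0): internal coord -8 + (0)·τ' = -8.000000; -8.000000 ∉ [0.6, 1.8) → out
#3 (-4,-11): internal coord -4 + (-11)·τ' = +0.556349; +0.556349 ∉ [0.6, 1.8) → out
#4 (-1,7): internal coord -1 + (7)·τ' = -3.899495; -3.899495 ∉ [0.6, 1.8) → out
#5 (-3,-8): internal coord -3 + (-8)·τ' = +0.313708; +0.313708 ∉ [0.6, 1.8) → out
#6 (5,10): internal coord 5 + (10)·τ' = +0.857864; +0.857864 ∈ [0.6, 1.8) → IN Λ
#7 (-1,-5): internal coord -1 + (-5)·τ' = +1.071068; +1.071068 ∈ [0.6, 1.8) → IN Λ
#8 (2,-1): internal coord 2 + (-1)·τ' = +2.414214; +2.414214 ∉ [0.6, 1.8) → out
#9 (-11,-6): internal coord -11 + (-6)·τ' = -8.514719; -8.514719 ∉ [0.6, 1.8) → out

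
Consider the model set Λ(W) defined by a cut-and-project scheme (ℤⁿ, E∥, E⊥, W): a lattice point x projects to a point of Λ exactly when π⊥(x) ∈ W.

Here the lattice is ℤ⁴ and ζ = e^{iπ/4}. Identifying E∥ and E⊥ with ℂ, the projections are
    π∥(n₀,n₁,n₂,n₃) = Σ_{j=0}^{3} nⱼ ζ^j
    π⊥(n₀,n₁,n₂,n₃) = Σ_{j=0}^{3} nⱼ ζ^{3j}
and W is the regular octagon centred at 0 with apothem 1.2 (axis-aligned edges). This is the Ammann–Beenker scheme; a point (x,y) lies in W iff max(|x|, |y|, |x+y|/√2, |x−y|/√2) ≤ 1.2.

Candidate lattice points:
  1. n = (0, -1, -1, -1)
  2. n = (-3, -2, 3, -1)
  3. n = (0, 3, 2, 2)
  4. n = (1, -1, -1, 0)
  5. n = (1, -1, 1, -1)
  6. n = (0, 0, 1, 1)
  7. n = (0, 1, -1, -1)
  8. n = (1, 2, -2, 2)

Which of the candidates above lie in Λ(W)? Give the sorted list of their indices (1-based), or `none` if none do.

Internal map: ζ^{3j} for j=0..3 gives (1,0), (−√2/2,√2/2), (0,−1), (√2/2,√2/2).
candidate 1: n = (0, -1, -1, -1) → π⊥ ≈ (+0.00000, -0.41421); max(|x|,|y|,|x±y|/√2) = 0.41421 ≤ 1.2 ⇒ ∈ W
candidate 2: n = (-3, -2, 3, -1) → π⊥ ≈ (-2.29289, -5.12132); max(|x|,|y|,|x±y|/√2) = 5.24264 > 1.2 ⇒ ∉ W
candidate 3: n = (0, 3, 2, 2) → π⊥ ≈ (-0.70711, +1.53553); max(|x|,|y|,|x±y|/√2) = 1.58579 > 1.2 ⇒ ∉ W
candidate 4: n = (1, -1, -1, 0) → π⊥ ≈ (+1.70711, +0.29289); max(|x|,|y|,|x±y|/√2) = 1.70711 > 1.2 ⇒ ∉ W
candidate 5: n = (1, -1, 1, -1) → π⊥ ≈ (+1.00000, -2.41421); max(|x|,|y|,|x±y|/√2) = 2.41421 > 1.2 ⇒ ∉ W
candidate 6: n = (0, 0, 1, 1) → π⊥ ≈ (+0.70711, -0.29289); max(|x|,|y|,|x±y|/√2) = 0.70711 ≤ 1.2 ⇒ ∈ W
candidate 7: n = (0, 1, -1, -1) → π⊥ ≈ (-1.41421, +1.00000); max(|x|,|y|,|x±y|/√2) = 1.70711 > 1.2 ⇒ ∉ W
candidate 8: n = (1, 2, -2, 2) → π⊥ ≈ (+1.00000, +4.82843); max(|x|,|y|,|x±y|/√2) = 4.82843 > 1.2 ⇒ ∉ W

1, 6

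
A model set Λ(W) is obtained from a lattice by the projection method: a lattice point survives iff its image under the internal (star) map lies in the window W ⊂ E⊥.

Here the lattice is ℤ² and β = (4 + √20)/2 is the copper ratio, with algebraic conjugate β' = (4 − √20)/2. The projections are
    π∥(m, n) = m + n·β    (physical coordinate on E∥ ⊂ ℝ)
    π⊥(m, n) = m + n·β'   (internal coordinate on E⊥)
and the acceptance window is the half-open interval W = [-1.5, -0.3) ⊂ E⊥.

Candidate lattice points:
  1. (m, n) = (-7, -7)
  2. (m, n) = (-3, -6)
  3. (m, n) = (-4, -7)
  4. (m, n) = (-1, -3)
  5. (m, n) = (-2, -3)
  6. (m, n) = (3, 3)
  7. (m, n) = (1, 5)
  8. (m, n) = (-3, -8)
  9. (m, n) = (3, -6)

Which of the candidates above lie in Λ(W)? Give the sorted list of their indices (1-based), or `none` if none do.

Numerically β ≈ 4.236068 and β' = −1/β ≈ -0.236068.
[1] lift (-7,-7): star map gives -5.347524; window check -1.5 ≤ -5.347524 < -0.3 is false → out
[2] lift (-3,-6): star map gives -1.583592; window check -1.5 ≤ -1.583592 < -0.3 is false → out
[3] lift (-4,-7): star map gives -2.347524; window check -1.5 ≤ -2.347524 < -0.3 is false → out
[4] lift (-1,-3): star map gives -0.291796; window check -1.5 ≤ -0.291796 < -0.3 is false → out
[5] lift (-2,-3): star map gives -1.291796; window check -1.5 ≤ -1.291796 < -0.3 is true → IN Λ
[6] lift (3,3): star map gives 2.291796; window check -1.5 ≤ 2.291796 < -0.3 is false → out
[7] lift (1,5): star map gives -0.180340; window check -1.5 ≤ -0.180340 < -0.3 is false → out
[8] lift (-3,-8): star map gives -1.111456; window check -1.5 ≤ -1.111456 < -0.3 is true → IN Λ
[9] lift (3,-6): star map gives 4.416408; window check -1.5 ≤ 4.416408 < -0.3 is false → out

5, 8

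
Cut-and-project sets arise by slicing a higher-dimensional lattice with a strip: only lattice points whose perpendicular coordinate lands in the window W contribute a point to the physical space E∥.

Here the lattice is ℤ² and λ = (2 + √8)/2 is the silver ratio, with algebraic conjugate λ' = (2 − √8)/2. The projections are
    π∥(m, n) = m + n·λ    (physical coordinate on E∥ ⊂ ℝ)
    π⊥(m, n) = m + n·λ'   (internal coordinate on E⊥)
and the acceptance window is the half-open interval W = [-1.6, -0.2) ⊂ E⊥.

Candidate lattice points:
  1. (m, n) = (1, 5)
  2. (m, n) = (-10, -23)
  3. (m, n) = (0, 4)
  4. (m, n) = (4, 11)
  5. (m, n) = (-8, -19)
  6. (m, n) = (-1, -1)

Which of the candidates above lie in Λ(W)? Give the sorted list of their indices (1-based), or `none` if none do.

1, 2, 4, 6

Compute λ' = (2−√8)/2 = -0.414214, so π⊥(m,n) = m -0.414214·n.
[1] lift (1,5): star map gives -1.071068; window check -1.6 ≤ -1.071068 < -0.2 is true → IN Λ
[2] lift (-10,-23): star map gives -0.473088; window check -1.6 ≤ -0.473088 < -0.2 is true → IN Λ
[3] lift (0,4): star map gives -1.656854; window check -1.6 ≤ -1.656854 < -0.2 is false → out
[4] lift (4,11): star map gives -0.556349; window check -1.6 ≤ -0.556349 < -0.2 is true → IN Λ
[5] lift (-8,-19): star map gives -0.129942; window check -1.6 ≤ -0.129942 < -0.2 is false → out
[6] lift (-1,-1): star map gives -0.585786; window check -1.6 ≤ -0.585786 < -0.2 is true → IN Λ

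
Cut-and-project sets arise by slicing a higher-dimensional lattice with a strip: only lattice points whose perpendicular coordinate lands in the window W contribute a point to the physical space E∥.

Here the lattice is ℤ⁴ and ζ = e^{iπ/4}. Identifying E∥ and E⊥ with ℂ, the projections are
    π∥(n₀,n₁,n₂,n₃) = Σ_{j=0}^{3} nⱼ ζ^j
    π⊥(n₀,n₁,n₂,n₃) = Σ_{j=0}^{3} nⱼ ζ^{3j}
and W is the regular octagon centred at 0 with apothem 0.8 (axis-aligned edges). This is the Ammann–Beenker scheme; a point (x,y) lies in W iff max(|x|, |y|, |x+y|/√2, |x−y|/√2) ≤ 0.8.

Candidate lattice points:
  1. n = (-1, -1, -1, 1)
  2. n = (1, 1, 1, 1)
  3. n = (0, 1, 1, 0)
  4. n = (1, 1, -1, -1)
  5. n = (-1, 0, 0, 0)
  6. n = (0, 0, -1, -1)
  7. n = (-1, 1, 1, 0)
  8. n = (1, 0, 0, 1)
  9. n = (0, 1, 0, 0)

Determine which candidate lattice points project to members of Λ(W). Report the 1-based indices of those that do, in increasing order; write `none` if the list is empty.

3, 6

π⊥(n) = n₀ + n₁ζ³ + n₂ζ⁶ + n₃ζ⁹ where ζ = e^{iπ/4}.
candidate 1: n = (-1, -1, -1, 1) → π⊥ ≈ (+0.414214, +1.000000); max(|x|,|y|,|x±y|/√2) = 1.000000 > 0.8 ⇒ ∉ W
candidate 2: n = (1, 1, 1, 1) → π⊥ ≈ (+1.000000, +0.414214); max(|x|,|y|,|x±y|/√2) = 1.000000 > 0.8 ⇒ ∉ W
candidate 3: n = (0, 1, 1, 0) → π⊥ ≈ (-0.707107, -0.292893); max(|x|,|y|,|x±y|/√2) = 0.707107 ≤ 0.8 ⇒ ∈ W
candidate 4: n = (1, 1, -1, -1) → π⊥ ≈ (-0.414214, +1.000000); max(|x|,|y|,|x±y|/√2) = 1.000000 > 0.8 ⇒ ∉ W
candidate 5: n = (-1, 0, 0, 0) → π⊥ ≈ (-1.000000, +0.000000); max(|x|,|y|,|x±y|/√2) = 1.000000 > 0.8 ⇒ ∉ W
candidate 6: n = (0, 0, -1, -1) → π⊥ ≈ (-0.707107, +0.292893); max(|x|,|y|,|x±y|/√2) = 0.707107 ≤ 0.8 ⇒ ∈ W
candidate 7: n = (-1, 1, 1, 0) → π⊥ ≈ (-1.707107, -0.292893); max(|x|,|y|,|x±y|/√2) = 1.707107 > 0.8 ⇒ ∉ W
candidate 8: n = (1, 0, 0, 1) → π⊥ ≈ (+1.707107, +0.707107); max(|x|,|y|,|x±y|/√2) = 1.707107 > 0.8 ⇒ ∉ W
candidate 9: n = (0, 1, 0, 0) → π⊥ ≈ (-0.707107, +0.707107); max(|x|,|y|,|x±y|/√2) = 1.000000 > 0.8 ⇒ ∉ W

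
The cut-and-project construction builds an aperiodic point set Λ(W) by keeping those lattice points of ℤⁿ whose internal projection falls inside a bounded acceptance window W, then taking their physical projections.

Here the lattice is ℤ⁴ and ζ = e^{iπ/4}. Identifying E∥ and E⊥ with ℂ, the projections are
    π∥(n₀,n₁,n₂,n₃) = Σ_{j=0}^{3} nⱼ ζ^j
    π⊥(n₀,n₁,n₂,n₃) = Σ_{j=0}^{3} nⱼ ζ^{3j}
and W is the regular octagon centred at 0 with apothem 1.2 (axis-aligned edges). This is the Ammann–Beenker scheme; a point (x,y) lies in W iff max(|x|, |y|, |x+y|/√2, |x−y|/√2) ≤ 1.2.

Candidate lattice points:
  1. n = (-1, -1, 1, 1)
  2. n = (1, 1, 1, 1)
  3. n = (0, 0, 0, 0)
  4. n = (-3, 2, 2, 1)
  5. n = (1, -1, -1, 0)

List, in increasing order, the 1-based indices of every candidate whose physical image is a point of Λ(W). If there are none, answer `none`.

1, 2, 3

With ζ = e^{iπ/4} the internal vectors are ζ^0,ζ^3,ζ^6,ζ^9.
#1 (-1, -1, 1, 1): internal (0.4142, -1.0000); octagon support 1.0000 vs apothem 1.2 → ∈ W
#2 (1, 1, 1, 1): internal (1.0000, 0.4142); octagon support 1.0000 vs apothem 1.2 → ∈ W
#3 (0, 0, 0, 0): internal (0.0000, 0.0000); octagon support 0.0000 vs apothem 1.2 → ∈ W
#4 (-3, 2, 2, 1): internal (-3.7071, 0.1213); octagon support 3.7071 vs apothem 1.2 → ∉ W
#5 (1, -1, -1, 0): internal (1.7071, 0.2929); octagon support 1.7071 vs apothem 1.2 → ∉ W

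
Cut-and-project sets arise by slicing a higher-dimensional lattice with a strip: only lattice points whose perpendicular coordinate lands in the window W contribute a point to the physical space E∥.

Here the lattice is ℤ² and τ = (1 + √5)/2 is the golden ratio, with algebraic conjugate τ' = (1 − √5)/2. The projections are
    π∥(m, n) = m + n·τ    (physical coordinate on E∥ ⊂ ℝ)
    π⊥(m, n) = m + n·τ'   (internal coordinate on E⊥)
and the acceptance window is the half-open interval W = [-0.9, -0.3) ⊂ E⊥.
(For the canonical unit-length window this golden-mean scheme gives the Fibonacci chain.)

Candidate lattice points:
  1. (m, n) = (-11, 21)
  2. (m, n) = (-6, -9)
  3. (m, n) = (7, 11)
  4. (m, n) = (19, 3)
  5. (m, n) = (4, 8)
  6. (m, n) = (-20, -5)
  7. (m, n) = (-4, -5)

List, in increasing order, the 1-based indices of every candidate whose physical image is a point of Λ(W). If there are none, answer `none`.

Numerically τ ≈ 1.618034 and τ' = −1/τ ≈ -0.618034.
[1] lift (-11,21): star map gives -23.978714; window check -0.9 ≤ -23.978714 < -0.3 is false → out
[2] lift (-6,-9): star map gives -0.437694; window check -0.9 ≤ -0.437694 < -0.3 is true → IN Λ
[3] lift (7,11): star map gives 0.201626; window check -0.9 ≤ 0.201626 < -0.3 is false → out
[4] lift (19,3): star map gives 17.145898; window check -0.9 ≤ 17.145898 < -0.3 is false → out
[5] lift (4,8): star map gives -0.944272; window check -0.9 ≤ -0.944272 < -0.3 is false → out
[6] lift (-20,-5): star map gives -16.909830; window check -0.9 ≤ -16.909830 < -0.3 is false → out
[7] lift (-4,-5): star map gives -0.909830; window check -0.9 ≤ -0.909830 < -0.3 is false → out

2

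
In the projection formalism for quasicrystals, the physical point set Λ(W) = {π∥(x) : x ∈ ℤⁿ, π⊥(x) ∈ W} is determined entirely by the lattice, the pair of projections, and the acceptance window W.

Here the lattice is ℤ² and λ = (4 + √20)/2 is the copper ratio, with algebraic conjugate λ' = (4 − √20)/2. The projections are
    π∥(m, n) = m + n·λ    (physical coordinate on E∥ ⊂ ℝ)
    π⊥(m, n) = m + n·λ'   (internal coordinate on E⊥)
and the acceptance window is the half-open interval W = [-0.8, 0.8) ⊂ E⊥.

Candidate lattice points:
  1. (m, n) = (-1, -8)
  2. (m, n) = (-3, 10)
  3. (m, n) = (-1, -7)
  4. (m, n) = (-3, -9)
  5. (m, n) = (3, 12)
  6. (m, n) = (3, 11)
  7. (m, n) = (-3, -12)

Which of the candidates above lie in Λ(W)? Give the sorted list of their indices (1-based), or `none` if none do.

Numerically λ ≈ 4.23607 and λ' = −1/λ ≈ -0.23607.
candidate 1: (m,n)=(-1,-8) → π∥ = -1-8·λ ≈ -34.88854, π⊥ = -1-8·λ' ≈ 0.88854 ∉ [-0.8, 0.8) ⇒ out
candidate 2: (m,n)=(-3,10) → π∥ = -3+10·λ ≈ 39.36068, π⊥ = -3+10·λ' ≈ -5.36068 ∉ [-0.8, 0.8) ⇒ out
candidate 3: (m,n)=(-1,-7) → π∥ = -1-7·λ ≈ -30.65248, π⊥ = -1-7·λ' ≈ 0.65248 ∈ [-0.8, 0.8) ⇒ IN Λ
candidate 4: (m,n)=(-3,-9) → π∥ = -3-9·λ ≈ -41.12461, π⊥ = -3-9·λ' ≈ -0.87539 ∉ [-0.8, 0.8) ⇒ out
candidate 5: (m,n)=(3,12) → π∥ = 3+12·λ ≈ 53.83282, π⊥ = 3+12·λ' ≈ 0.16718 ∈ [-0.8, 0.8) ⇒ IN Λ
candidate 6: (m,n)=(3,11) → π∥ = 3+11·λ ≈ 49.59675, π⊥ = 3+11·λ' ≈ 0.40325 ∈ [-0.8, 0.8) ⇒ IN Λ
candidate 7: (m,n)=(-3,-12) → π∥ = -3-12·λ ≈ -53.83282, π⊥ = -3-12·λ' ≈ -0.16718 ∈ [-0.8, 0.8) ⇒ IN Λ

3, 5, 6, 7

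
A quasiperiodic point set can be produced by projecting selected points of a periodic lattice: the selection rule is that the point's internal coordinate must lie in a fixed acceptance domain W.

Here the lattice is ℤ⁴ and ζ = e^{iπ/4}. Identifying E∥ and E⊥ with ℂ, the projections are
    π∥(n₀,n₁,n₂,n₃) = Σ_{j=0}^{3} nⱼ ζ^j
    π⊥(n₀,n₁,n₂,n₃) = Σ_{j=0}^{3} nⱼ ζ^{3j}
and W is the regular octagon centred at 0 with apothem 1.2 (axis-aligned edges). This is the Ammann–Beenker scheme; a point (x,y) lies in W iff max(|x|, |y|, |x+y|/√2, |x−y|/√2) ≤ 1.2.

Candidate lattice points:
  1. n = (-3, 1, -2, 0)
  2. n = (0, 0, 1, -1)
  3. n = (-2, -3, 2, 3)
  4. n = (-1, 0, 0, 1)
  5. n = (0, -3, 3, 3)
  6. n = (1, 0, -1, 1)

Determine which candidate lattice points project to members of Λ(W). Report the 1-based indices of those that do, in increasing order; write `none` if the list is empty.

4

With ζ = e^{iπ/4} the internal vectors are ζ^0,ζ^3,ζ^6,ζ^9.
#1 (-3, 1, -2, 0): internal (-3.7071, 2.7071); octagon support 4.5355 vs apothem 1.2 → ∉ W
#2 (0, 0, 1, -1): internal (-0.7071, -1.7071); octagon support 1.7071 vs apothem 1.2 → ∉ W
#3 (-2, -3, 2, 3): internal (2.2426, -2.0000); octagon support 3.0000 vs apothem 1.2 → ∉ W
#4 (-1, 0, 0, 1): internal (-0.2929, 0.7071); octagon support 0.7071 vs apothem 1.2 → ∈ W
#5 (0, -3, 3, 3): internal (4.2426, -3.0000); octagon support 5.1213 vs apothem 1.2 → ∉ W
#6 (1, 0, -1, 1): internal (1.7071, 1.7071); octagon support 2.4142 vs apothem 1.2 → ∉ W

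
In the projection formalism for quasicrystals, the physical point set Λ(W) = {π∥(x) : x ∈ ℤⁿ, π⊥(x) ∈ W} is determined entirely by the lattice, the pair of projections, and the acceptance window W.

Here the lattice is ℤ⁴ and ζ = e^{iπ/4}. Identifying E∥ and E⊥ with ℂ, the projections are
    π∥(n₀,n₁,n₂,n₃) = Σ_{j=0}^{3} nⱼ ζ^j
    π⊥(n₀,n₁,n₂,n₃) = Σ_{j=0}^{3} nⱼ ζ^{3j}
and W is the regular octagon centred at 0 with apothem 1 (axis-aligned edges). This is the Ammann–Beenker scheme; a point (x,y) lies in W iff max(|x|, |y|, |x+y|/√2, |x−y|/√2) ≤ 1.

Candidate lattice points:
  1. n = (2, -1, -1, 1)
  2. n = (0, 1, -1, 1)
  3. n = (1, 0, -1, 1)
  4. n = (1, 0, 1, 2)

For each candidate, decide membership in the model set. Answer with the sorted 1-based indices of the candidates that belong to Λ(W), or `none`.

Internal map: ζ^{3j} for j=0..3 gives (1,0), (−√2/2,√2/2), (0,−1), (√2/2,√2/2).
#1 (2, -1, -1, 1): internal (3.414214, 1.000000); octagon support 3.414214 vs apothem 1 → ∉ W
#2 (0, 1, -1, 1): internal (0.000000, 2.414214); octagon support 2.414214 vs apothem 1 → ∉ W
#3 (1, 0, -1, 1): internal (1.707107, 1.707107); octagon support 2.414214 vs apothem 1 → ∉ W
#4 (1, 0, 1, 2): internal (2.414214, 0.414214); octagon support 2.414214 vs apothem 1 → ∉ W

none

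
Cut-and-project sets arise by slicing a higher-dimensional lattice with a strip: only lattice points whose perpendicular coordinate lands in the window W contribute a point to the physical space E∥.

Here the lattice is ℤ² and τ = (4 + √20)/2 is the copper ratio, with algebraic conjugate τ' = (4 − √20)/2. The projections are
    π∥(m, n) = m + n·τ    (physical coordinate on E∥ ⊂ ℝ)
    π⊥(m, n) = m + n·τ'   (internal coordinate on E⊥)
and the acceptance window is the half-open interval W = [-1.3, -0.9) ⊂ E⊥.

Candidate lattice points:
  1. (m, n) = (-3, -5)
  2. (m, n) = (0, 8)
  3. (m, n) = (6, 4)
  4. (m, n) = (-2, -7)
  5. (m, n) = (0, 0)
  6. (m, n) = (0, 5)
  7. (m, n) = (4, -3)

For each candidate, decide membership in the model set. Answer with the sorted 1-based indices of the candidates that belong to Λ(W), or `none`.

6

Compute τ' = (4−√20)/2 = -0.236068, so π⊥(m,n) = m -0.236068·n.
candidate 1: (m,n)=(-3,-5) → π∥ = -3-5·τ ≈ -24.180340, π⊥ = -3-5·τ' ≈ -1.819660 ∉ [-1.3, -0.9) ⇒ out
candidate 2: (m,n)=(0,8) → π∥ = 0+8·τ ≈ 33.888544, π⊥ = 0+8·τ' ≈ -1.888544 ∉ [-1.3, -0.9) ⇒ out
candidate 3: (m,n)=(6,4) → π∥ = 6+4·τ ≈ 22.944272, π⊥ = 6+4·τ' ≈ 5.055728 ∉ [-1.3, -0.9) ⇒ out
candidate 4: (m,n)=(-2,-7) → π∥ = -2-7·τ ≈ -31.652476, π⊥ = -2-7·τ' ≈ -0.347524 ∉ [-1.3, -0.9) ⇒ out
candidate 5: (m,n)=(0,0) → π∥ = 0+0·τ ≈ 0.000000, π⊥ = 0+0·τ' ≈ 0.000000 ∉ [-1.3, -0.9) ⇒ out
candidate 6: (m,n)=(0,5) → π∥ = 0+5·τ ≈ 21.180340, π⊥ = 0+5·τ' ≈ -1.180340 ∈ [-1.3, -0.9) ⇒ IN Λ
candidate 7: (m,n)=(4,-3) → π∥ = 4-3·τ ≈ -8.708204, π⊥ = 4-3·τ' ≈ 4.708204 ∉ [-1.3, -0.9) ⇒ out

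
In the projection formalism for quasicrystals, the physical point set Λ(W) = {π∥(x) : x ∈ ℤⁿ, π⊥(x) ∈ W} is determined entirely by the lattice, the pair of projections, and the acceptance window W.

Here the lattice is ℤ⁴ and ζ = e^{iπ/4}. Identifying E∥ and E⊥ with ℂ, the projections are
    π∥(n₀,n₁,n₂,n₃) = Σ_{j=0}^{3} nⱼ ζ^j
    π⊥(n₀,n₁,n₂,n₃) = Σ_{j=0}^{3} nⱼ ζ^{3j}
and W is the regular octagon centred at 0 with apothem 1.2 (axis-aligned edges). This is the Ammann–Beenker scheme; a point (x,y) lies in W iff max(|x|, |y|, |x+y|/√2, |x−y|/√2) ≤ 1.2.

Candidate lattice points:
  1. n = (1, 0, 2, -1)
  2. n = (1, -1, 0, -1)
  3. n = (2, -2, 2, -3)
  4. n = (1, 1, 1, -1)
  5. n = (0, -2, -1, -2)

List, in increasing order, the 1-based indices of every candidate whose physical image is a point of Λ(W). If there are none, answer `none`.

Internal map: ζ^{3j} for j=0..3 gives (1,0), (−√2/2,√2/2), (0,−1), (√2/2,√2/2).
candidate 1: n = (1, 0, 2, -1) → π⊥ ≈ (+0.29289, -2.70711); max(|x|,|y|,|x±y|/√2) = 2.70711 > 1.2 ⇒ ∉ W
candidate 2: n = (1, -1, 0, -1) → π⊥ ≈ (+1.00000, -1.41421); max(|x|,|y|,|x±y|/√2) = 1.70711 > 1.2 ⇒ ∉ W
candidate 3: n = (2, -2, 2, -3) → π⊥ ≈ (+1.29289, -5.53553); max(|x|,|y|,|x±y|/√2) = 5.53553 > 1.2 ⇒ ∉ W
candidate 4: n = (1, 1, 1, -1) → π⊥ ≈ (-0.41421, -1.00000); max(|x|,|y|,|x±y|/√2) = 1.00000 ≤ 1.2 ⇒ ∈ W
candidate 5: n = (0, -2, -1, -2) → π⊥ ≈ (+0.00000, -1.82843); max(|x|,|y|,|x±y|/√2) = 1.82843 > 1.2 ⇒ ∉ W

4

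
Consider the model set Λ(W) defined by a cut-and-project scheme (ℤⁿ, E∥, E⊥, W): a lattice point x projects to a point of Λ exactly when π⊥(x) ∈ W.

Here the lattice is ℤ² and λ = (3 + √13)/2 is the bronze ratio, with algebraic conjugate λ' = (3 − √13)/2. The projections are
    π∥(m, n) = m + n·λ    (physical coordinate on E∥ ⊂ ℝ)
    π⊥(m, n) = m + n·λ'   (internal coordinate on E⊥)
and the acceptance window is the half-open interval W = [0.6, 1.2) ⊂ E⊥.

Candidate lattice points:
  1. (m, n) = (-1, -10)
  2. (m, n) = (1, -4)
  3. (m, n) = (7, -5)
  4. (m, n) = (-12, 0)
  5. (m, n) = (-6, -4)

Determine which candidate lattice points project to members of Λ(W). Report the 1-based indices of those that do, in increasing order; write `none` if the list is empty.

none

λ' = (3−√13)/2 ≈ -0.30278.
[1] lift (-1,-10): star map gives 2.02776; window check 0.6 ≤ 2.02776 < 1.2 is false → out
[2] lift (1,-4): star map gives 2.21110; window check 0.6 ≤ 2.21110 < 1.2 is false → out
[3] lift (7,-5): star map gives 8.51388; window check 0.6 ≤ 8.51388 < 1.2 is false → out
[4] lift (-12,0): star map gives -12.00000; window check 0.6 ≤ -12.00000 < 1.2 is false → out
[5] lift (-6,-4): star map gives -4.78890; window check 0.6 ≤ -4.78890 < 1.2 is false → out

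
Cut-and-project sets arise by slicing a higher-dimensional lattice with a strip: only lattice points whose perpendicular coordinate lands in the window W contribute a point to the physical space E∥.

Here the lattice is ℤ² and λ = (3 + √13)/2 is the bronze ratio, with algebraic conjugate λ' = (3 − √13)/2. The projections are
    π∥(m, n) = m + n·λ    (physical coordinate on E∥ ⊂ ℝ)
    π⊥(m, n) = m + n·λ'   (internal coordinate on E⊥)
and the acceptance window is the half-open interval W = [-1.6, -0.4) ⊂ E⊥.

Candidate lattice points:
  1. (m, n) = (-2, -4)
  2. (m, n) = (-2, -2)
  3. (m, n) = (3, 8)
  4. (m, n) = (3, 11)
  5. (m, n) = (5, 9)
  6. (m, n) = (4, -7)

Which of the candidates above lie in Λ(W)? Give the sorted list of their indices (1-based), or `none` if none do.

1, 2

Compute λ' = (3−√13)/2 = -0.3028, so π⊥(m,n) = m -0.3028·n.
[1] lift (-2,-4): star map gives -0.7889; window check -1.6 ≤ -0.7889 < -0.4 is true → IN Λ
[2] lift (-2,-2): star map gives -1.3944; window check -1.6 ≤ -1.3944 < -0.4 is true → IN Λ
[3] lift (3,8): star map gives 0.5778; window check -1.6 ≤ 0.5778 < -0.4 is false → out
[4] lift (3,11): star map gives -0.3305; window check -1.6 ≤ -0.3305 < -0.4 is false → out
[5] lift (5,9): star map gives 2.2750; window check -1.6 ≤ 2.2750 < -0.4 is false → out
[6] lift (4,-7): star map gives 6.1194; window check -1.6 ≤ 6.1194 < -0.4 is false → out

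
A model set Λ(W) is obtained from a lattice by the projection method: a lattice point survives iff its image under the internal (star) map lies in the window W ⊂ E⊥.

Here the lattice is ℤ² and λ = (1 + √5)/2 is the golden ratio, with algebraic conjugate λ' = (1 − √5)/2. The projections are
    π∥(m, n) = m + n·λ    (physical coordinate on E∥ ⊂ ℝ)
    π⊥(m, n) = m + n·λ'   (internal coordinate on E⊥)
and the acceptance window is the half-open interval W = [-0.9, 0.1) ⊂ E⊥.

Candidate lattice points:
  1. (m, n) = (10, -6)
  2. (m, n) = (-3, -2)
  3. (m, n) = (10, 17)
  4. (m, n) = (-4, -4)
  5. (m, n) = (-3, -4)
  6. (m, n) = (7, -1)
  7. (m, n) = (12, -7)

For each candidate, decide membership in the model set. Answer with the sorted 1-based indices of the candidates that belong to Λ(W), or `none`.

3, 5

λ' = (1−√5)/2 ≈ -0.61803.
[1] lift (10,-6): star map gives 13.70820; window check -0.9 ≤ 13.70820 < 0.1 is false → out
[2] lift (-3,-2): star map gives -1.76393; window check -0.9 ≤ -1.76393 < 0.1 is false → out
[3] lift (10,17): star map gives -0.50658; window check -0.9 ≤ -0.50658 < 0.1 is true → IN Λ
[4] lift (-4,-4): star map gives -1.52786; window check -0.9 ≤ -1.52786 < 0.1 is false → out
[5] lift (-3,-4): star map gives -0.52786; window check -0.9 ≤ -0.52786 < 0.1 is true → IN Λ
[6] lift (7,-1): star map gives 7.61803; window check -0.9 ≤ 7.61803 < 0.1 is false → out
[7] lift (12,-7): star map gives 16.32624; window check -0.9 ≤ 16.32624 < 0.1 is false → out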